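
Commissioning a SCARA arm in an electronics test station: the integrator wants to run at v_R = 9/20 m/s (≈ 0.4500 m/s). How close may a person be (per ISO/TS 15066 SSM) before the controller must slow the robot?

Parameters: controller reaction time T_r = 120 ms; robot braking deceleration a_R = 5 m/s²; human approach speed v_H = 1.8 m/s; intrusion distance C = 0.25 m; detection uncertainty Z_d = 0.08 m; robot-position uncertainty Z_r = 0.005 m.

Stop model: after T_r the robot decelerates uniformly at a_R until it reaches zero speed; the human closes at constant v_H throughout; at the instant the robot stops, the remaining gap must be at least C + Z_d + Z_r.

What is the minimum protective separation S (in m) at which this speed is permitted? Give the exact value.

S_min = 3149/4000 m = 0.7873 m

stop time T_s = (9/20)/5 = 0.0900 s
reaction-phase robot travel = 0.4500·0.1200 = 0.0540 m
robot covers 0.4500·0.0900 − ½·5.0000·0.0900² = 0.0203 m while stopping
human closes 1.8000·0.2100 = 0.3780 m
margins: 0.2500+0.0800+0.0050 = 0.3350 m
S_min ≈ 0.0540+0.0203+0.3780+0.3350  ⇒  S_min = 3149/4000 m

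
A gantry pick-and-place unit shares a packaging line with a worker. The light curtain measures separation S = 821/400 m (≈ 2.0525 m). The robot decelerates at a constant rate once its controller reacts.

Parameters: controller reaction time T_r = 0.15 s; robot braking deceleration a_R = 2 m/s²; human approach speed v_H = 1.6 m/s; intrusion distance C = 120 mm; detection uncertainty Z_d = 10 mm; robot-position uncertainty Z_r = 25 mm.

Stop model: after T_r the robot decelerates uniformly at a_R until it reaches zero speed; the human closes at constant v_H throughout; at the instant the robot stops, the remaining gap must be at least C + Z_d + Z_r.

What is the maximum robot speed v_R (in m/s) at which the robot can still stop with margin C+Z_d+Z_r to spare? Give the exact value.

v_R_max = 13/10 m/s = 1.3000 m/s

quadratic (1/4)·v² + (19/20)·v + (-663/400) = 0
  disc = (19/20)² − 4·(1/4)·(-663/400) = 64/25 ; √disc = 8/5
  v_R = (−(19/20) + 8/5) / (2·(1/4)) = 13/10 m/s
check:
stop time T_s = (13/10)/2 = 0.6500 s
reaction-phase robot travel = 1.3000·0.1500 = 0.1950 m
robot under decel: 1.3000²/(2·2.0000) = 0.4225 m
human over T_r+T_s: 1.6000·(0.1500+0.6500) = 1.2800 m
C+Z_d+Z_r = 0.1200+0.0100+0.0250 = 0.1550 m
sum ≈ 0.1950+0.4225+1.2800+0.1550 ≈ 2.0525 m = S ✓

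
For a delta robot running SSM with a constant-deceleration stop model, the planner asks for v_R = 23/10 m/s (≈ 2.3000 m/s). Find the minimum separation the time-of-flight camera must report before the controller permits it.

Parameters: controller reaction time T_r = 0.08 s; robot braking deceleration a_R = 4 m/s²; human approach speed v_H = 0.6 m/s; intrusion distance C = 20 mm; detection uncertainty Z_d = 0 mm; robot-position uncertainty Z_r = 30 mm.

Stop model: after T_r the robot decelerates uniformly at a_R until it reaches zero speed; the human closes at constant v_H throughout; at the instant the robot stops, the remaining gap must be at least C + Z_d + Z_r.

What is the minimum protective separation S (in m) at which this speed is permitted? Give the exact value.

S_min = 5153/4000 m = 1.2882 m

braking lasts T_s = (23/10)/4 = 0.5750 s
robot covers v_R·T_r = 2.3000·0.0800 = 0.1840 m before braking
robot covers 2.3000·0.5750 − ½·4.0000·0.5750² = 0.6613 m while stopping
person approaches 0.6000·(0.0800+0.5750) = 0.3930 m
residual clearance needed = 0.0200+0.0000+0.0300 = 0.0500 m
S_min ≈ 0.1840+0.6613+0.3930+0.0500  ⇒  S_min = 5153/4000 m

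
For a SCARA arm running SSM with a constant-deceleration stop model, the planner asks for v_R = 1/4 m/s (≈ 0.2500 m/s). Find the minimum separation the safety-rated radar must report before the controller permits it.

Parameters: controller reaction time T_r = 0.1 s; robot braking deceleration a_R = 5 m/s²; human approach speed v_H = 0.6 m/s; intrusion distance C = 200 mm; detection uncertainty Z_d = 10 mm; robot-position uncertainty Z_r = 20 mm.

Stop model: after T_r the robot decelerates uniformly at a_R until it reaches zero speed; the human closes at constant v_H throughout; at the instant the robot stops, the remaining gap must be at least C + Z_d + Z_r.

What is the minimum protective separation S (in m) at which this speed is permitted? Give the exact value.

S_min = 281/800 m = 0.3513 m

T_s = v_R/a_R = (1/4)/5 = 0.0500 s
robot covers v_R·T_r = 0.2500·0.1000 = 0.0250 m before braking
robot under decel: 0.2500²/(2·5.0000) = 0.0063 m
person approaches 0.6000·(0.1000+0.0500) = 0.0900 m
residual clearance needed = 0.2000+0.0100+0.0200 = 0.2300 m
S_min ≈ 0.0250+0.0063+0.0900+0.2300  ⇒  S_min = 281/800 m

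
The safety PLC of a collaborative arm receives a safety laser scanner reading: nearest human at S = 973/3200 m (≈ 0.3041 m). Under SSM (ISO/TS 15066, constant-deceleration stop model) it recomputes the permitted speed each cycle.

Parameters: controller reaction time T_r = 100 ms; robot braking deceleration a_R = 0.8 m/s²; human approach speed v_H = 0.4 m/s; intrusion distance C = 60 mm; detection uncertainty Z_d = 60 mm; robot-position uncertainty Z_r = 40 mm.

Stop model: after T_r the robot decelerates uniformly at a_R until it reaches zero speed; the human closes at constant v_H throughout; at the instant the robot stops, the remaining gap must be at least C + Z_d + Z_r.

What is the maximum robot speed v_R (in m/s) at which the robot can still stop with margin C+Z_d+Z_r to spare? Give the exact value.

at the boundary: (5/8)·v² + (3/5)·v + (-333/3200) = 0
  disc = (3/5)² − 4·(5/8)·(-333/3200) = 3969/6400 ; √disc = 63/80
  v_R = (−(3/5) + 63/80) / (2·(5/8)) = 3/20 m/s
check:
T_s = v_R/a_R = (3/20)/(4/5) = 0.1875 s
robot in T_r: 0.1500·0.1000 = 0.0150 m
robot under decel: 0.1500²/(2·0.8000) = 0.0141 m
person approaches 0.4000·(0.1000+0.1875) = 0.1150 m
C+Z_d+Z_r = 0.0600+0.0600+0.0400 = 0.1600 m
sum ≈ 0.0150+0.0141+0.1150+0.1600 ≈ 0.3041 m = S ✓

v_R_max = 3/20 m/s = 0.1500 m/s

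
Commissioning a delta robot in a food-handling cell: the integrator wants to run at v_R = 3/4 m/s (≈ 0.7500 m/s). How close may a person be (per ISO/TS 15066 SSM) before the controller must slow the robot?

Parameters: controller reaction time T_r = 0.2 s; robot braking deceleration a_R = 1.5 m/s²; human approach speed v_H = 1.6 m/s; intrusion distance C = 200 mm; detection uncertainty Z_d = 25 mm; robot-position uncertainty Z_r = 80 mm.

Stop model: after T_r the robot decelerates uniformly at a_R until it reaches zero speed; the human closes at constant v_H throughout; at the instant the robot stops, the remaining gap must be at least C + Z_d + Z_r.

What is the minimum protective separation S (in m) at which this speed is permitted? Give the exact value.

T_s = v_R/a_R = (3/4)/(3/2) = 0.5000 s
robot in T_r: 0.7500·0.2000 = 0.1500 m
braking distance = 0.7500²/(2·1.5000) = 0.1875 m
human closes 1.6000·0.7000 = 1.1200 m
C+Z_d+Z_r = 0.2000+0.0250+0.0800 = 0.3050 m
S_min ≈ 0.1500+0.1875+1.1200+0.3050  ⇒  S_min = 141/80 m

S_min = 141/80 m = 1.7625 m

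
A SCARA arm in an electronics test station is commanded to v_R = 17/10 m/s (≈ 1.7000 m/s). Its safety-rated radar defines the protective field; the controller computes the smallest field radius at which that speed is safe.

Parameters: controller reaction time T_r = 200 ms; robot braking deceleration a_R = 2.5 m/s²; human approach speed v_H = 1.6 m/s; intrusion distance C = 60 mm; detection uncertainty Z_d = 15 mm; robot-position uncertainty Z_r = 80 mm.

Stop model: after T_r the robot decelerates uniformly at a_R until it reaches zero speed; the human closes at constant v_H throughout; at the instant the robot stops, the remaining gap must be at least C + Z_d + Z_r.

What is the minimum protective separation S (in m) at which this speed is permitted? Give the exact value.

S_min = 2481/1000 m = 2.4810 m

T_s = v_R/a_R = (17/10)/(5/2) = 0.6800 s
reaction-phase robot travel = 1.7000·0.2000 = 0.3400 m
braking distance = 1.7000²/(2·2.5000) = 0.5780 m
person approaches 1.6000·(0.2000+0.6800) = 1.4080 m
residual clearance needed = 0.0600+0.0150+0.0800 = 0.1550 m
S_min ≈ 0.3400+0.5780+1.4080+0.1550  ⇒  S_min = 2481/1000 m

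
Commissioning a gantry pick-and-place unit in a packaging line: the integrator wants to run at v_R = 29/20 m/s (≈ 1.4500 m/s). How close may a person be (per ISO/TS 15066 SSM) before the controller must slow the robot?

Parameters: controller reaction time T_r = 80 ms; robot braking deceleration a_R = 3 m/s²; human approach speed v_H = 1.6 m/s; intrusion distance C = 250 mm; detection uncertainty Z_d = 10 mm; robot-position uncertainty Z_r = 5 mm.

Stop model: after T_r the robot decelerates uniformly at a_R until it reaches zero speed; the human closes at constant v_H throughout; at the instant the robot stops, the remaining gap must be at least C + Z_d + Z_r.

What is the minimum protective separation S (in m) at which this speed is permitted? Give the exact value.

T_s = v_R/a_R = (29/20)/3 = 0.4833 s
reaction-phase robot travel = 1.4500·0.0800 = 0.1160 m
braking distance = 1.4500²/(2·3.0000) = 0.3504 m
person approaches 1.6000·(0.0800+0.4833) = 0.9013 m
margins: 0.2500+0.0100+0.0050 = 0.2650 m
S_min ≈ 0.1160+0.3504+0.9013+0.2650  ⇒  S_min = 6531/4000 m

S_min = 6531/4000 m = 1.6327 m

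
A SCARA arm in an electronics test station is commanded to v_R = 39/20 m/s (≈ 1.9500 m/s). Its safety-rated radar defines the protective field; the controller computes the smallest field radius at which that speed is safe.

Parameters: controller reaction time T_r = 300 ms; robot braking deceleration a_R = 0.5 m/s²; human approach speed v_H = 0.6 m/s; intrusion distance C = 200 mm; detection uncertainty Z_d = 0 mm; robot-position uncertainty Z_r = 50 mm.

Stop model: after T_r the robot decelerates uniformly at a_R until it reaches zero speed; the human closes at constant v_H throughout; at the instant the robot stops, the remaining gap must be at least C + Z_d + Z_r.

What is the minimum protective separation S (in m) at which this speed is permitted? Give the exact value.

stop time T_s = (39/20)/(1/2) = 3.9000 s
robot covers v_R·T_r = 1.9500·0.3000 = 0.5850 m before braking
braking distance = 1.9500²/(2·0.5000) = 3.8025 m
person approaches 0.6000·(0.3000+3.9000) = 2.5200 m
residual clearance needed = 0.2000+0.0000+0.0500 = 0.2500 m
S_min ≈ 0.5850+3.8025+2.5200+0.2500  ⇒  S_min = 2863/400 m

S_min = 2863/400 m = 7.1575 m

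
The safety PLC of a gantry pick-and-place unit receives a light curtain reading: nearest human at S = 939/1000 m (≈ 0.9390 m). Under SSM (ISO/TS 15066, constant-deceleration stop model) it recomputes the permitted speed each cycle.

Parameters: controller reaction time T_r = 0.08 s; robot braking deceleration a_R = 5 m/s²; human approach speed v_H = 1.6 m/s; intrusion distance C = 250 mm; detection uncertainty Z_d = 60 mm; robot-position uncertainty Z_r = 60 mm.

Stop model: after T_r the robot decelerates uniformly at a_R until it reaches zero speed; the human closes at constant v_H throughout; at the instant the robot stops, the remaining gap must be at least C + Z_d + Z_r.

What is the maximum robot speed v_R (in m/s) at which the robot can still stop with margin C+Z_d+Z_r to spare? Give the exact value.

at the boundary: (1/10)·v² + (2/5)·v + (-441/1000) = 0
  disc = (2/5)² − 4·(1/10)·(-441/1000) = 841/2500 ; √disc = 29/50
  v_R = (−(2/5) + 29/50) / (2·(1/10)) = 9/10 m/s
check:
stop time T_s = (9/10)/5 = 0.1800 s
reaction-phase robot travel = 0.9000·0.0800 = 0.0720 m
robot under decel: 0.9000²/(2·5.0000) = 0.0810 m
human closes 1.6000·0.2600 = 0.4160 m
margins: 0.2500+0.0600+0.0600 = 0.3700 m
sum ≈ 0.0720+0.0810+0.4160+0.3700 ≈ 0.9390 m = S ✓

v_R_max = 9/10 m/s = 0.9000 m/s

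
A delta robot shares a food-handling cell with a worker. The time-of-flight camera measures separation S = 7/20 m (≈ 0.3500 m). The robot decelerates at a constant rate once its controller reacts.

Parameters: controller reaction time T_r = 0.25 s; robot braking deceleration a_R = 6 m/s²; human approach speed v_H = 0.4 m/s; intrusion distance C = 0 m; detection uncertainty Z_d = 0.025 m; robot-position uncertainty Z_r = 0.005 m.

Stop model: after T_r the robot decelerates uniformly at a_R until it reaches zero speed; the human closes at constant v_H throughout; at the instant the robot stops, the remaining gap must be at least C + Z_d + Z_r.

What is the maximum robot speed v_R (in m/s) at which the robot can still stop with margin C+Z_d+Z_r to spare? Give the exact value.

collect terms ⇒ (1/12)·v_R² + (19/60)·v_R + (-11/50) = 0
  disc = (19/60)² − 4·(1/12)·(-11/50) = 25/144 ; √disc = 5/12
  v_R = (−(19/60) + 5/12) / (2·(1/12)) = 3/5 m/s
check:
stop time T_s = (3/5)/6 = 0.1000 s
robot covers v_R·T_r = 0.6000·0.2500 = 0.1500 m before braking
braking distance = 0.6000²/(2·6.0000) = 0.0300 m
human closes 0.4000·0.3500 = 0.1400 m
residual clearance needed = 0.0000+0.0250+0.0050 = 0.0300 m
sum ≈ 0.1500+0.0300+0.1400+0.0300 ≈ 0.3500 m = S ✓

v_R_max = 3/5 m/s = 0.6000 m/s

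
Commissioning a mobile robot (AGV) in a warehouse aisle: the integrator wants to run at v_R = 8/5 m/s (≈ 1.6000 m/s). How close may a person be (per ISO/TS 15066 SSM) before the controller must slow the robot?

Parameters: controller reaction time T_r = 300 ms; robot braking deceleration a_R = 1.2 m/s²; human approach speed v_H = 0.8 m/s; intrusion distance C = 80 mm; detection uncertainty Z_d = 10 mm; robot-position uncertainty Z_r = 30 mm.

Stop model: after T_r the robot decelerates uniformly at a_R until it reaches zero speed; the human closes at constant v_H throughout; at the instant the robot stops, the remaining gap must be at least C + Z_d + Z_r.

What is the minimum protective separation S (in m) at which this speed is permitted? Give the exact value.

S_min = 223/75 m = 2.9733 m

T_s = v_R/a_R = (8/5)/(6/5) = 1.3333 s
reaction-phase robot travel = 1.6000·0.3000 = 0.4800 m
braking distance = 1.6000²/(2·1.2000) = 1.0667 m
human over T_r+T_s: 0.8000·(0.3000+1.3333) = 1.3067 m
residual clearance needed = 0.0800+0.0100+0.0300 = 0.1200 m
S_min ≈ 0.4800+1.0667+1.3067+0.1200  ⇒  S_min = 223/75 m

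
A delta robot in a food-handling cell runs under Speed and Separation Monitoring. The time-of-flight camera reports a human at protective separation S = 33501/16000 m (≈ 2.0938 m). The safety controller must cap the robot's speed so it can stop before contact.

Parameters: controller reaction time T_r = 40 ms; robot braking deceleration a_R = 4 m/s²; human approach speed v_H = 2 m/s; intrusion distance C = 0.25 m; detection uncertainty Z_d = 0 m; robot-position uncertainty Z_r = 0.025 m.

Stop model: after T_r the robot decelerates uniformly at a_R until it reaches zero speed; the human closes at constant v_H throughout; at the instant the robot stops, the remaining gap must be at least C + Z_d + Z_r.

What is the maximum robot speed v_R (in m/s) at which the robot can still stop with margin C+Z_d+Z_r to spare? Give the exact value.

v_R_max = 43/20 m/s = 2.1500 m/s

quadratic (1/8)·v² + (27/50)·v + (-27821/16000) = 0
  disc = (27/50)² − 4·(1/8)·(-27821/16000) = 185761/160000 ; √disc = 431/400
  v_R = (−(27/50) + 431/400) / (2·(1/8)) = 43/20 m/s
check:
stop time T_s = (43/20)/4 = 0.5375 s
robot covers v_R·T_r = 2.1500·0.0400 = 0.0860 m before braking
robot covers 2.1500·0.5375 − ½·4.0000·0.5375² = 0.5778 m while stopping
person approaches 2.0000·(0.0400+0.5375) = 1.1550 m
C+Z_d+Z_r = 0.2500+0.0000+0.0250 = 0.2750 m
sum ≈ 0.0860+0.5778+1.1550+0.2750 ≈ 2.0938 m = S ✓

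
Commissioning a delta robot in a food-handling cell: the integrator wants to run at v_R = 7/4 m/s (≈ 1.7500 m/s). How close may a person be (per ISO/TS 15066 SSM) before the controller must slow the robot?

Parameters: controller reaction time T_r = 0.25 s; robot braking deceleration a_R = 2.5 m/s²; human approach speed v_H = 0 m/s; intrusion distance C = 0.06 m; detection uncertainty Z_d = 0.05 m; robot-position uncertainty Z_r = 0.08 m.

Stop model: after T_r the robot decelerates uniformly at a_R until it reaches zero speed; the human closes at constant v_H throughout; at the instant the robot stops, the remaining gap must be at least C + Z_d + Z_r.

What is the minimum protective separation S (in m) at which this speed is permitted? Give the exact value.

S_min = 31/25 m = 1.2400 m

T_s = v_R/a_R = (7/4)/(5/2) = 0.7000 s
reaction-phase robot travel = 1.7500·0.2500 = 0.4375 m
robot covers 1.7500·0.7000 − ½·2.5000·0.7000² = 0.6125 m while stopping
human closes 0.0000·0.9500 = 0.0000 m
C+Z_d+Z_r = 0.0600+0.0500+0.0800 = 0.1900 m
S_min ≈ 0.4375+0.6125+0.0000+0.1900  ⇒  S_min = 31/25 m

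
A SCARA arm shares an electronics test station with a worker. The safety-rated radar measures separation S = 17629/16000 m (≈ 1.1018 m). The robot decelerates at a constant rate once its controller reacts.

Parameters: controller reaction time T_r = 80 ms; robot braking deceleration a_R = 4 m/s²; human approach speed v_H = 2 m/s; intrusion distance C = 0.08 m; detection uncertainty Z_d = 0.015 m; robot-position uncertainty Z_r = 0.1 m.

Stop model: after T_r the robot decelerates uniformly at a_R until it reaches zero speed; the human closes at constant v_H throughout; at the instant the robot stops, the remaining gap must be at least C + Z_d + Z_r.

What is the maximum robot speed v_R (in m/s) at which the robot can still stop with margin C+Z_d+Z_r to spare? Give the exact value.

v_R_max = 21/20 m/s = 1.0500 m/s

collect terms ⇒ (1/8)·v_R² + (29/50)·v_R + (-11949/16000) = 0
  disc = (29/50)² − 4·(1/8)·(-11949/16000) = 113569/160000 ; √disc = 337/400
  v_R = (−(29/50) + 337/400) / (2·(1/8)) = 21/20 m/s
check:
T_s = v_R/a_R = (21/20)/4 = 0.2625 s
robot covers v_R·T_r = 1.0500·0.0800 = 0.0840 m before braking
robot covers 1.0500·0.2625 − ½·4.0000·0.2625² = 0.1378 m while stopping
human over T_r+T_s: 2.0000·(0.0800+0.2625) = 0.6850 m
residual clearance needed = 0.0800+0.0150+0.1000 = 0.1950 m
sum ≈ 0.0840+0.1378+0.6850+0.1950 ≈ 1.1018 m = S ✓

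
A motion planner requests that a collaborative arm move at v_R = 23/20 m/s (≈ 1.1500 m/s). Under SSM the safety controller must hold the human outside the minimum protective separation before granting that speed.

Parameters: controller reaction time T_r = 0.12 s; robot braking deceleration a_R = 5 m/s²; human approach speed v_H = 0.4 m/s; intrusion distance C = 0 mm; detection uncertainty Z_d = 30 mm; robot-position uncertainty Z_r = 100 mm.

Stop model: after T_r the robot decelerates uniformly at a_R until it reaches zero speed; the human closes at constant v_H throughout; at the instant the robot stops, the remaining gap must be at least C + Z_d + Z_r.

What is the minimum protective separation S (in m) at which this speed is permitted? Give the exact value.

S_min = 2161/4000 m = 0.5403 m

T_s = v_R/a_R = (23/20)/5 = 0.2300 s
reaction-phase robot travel = 1.1500·0.1200 = 0.1380 m
robot covers 1.1500·0.2300 − ½·5.0000·0.2300² = 0.1323 m while stopping
human over T_r+T_s: 0.4000·(0.1200+0.2300) = 0.1400 m
margins: 0.0000+0.0300+0.1000 = 0.1300 m
S_min ≈ 0.1380+0.1323+0.1400+0.1300  ⇒  S_min = 2161/4000 m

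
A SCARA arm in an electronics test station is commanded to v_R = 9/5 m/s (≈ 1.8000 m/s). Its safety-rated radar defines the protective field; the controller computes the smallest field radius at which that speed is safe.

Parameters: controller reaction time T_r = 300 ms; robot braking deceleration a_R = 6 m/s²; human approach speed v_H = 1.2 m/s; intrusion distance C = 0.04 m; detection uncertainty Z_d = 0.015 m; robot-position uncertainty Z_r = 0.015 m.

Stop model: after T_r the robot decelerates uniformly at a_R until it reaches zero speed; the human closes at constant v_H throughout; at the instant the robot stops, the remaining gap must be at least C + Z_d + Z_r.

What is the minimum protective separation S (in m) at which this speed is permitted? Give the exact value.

T_s = v_R/a_R = (9/5)/6 = 0.3000 s
reaction-phase robot travel = 1.8000·0.3000 = 0.5400 m
braking distance = 1.8000²/(2·6.0000) = 0.2700 m
human closes 1.2000·0.6000 = 0.7200 m
residual clearance needed = 0.0400+0.0150+0.0150 = 0.0700 m
S_min ≈ 0.5400+0.2700+0.7200+0.0700  ⇒  S_min = 8/5 m

S_min = 8/5 m = 1.6000 m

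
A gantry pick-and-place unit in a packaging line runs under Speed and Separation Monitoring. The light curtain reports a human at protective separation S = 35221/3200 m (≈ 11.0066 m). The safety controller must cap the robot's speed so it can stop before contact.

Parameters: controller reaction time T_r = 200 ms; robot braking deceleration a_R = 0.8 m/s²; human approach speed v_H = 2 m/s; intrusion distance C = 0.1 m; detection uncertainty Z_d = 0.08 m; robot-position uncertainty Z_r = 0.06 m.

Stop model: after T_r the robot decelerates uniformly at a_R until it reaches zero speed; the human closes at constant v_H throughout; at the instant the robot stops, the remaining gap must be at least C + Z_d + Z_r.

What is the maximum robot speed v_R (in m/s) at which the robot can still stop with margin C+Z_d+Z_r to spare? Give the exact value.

v_R_max = 49/20 m/s = 2.4500 m/s

collect terms ⇒ (5/8)·v_R² + (27/10)·v_R + (-33173/3200) = 0
  disc = (27/10)² − 4·(5/8)·(-33173/3200) = 212521/6400 ; √disc = 461/80
  v_R = (−(27/10) + 461/80) / (2·(5/8)) = 49/20 m/s
check:
stop time T_s = (49/20)/(4/5) = 3.0625 s
robot in T_r: 2.4500·0.2000 = 0.4900 m
braking distance = 2.4500²/(2·0.8000) = 3.7516 m
human closes 2.0000·3.2625 = 6.5250 m
residual clearance needed = 0.1000+0.0800+0.0600 = 0.2400 m
sum ≈ 0.4900+3.7516+6.5250+0.2400 ≈ 11.0066 m = S ✓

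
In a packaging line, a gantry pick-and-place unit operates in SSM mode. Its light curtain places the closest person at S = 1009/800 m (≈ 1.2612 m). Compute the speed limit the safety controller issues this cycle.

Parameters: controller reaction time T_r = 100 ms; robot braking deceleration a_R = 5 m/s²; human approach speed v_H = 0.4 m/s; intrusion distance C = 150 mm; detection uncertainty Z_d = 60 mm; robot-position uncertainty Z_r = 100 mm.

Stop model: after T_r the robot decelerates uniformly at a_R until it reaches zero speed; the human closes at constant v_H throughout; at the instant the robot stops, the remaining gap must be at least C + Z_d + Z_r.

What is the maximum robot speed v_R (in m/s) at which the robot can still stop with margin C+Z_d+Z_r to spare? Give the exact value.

v_R_max = 9/4 m/s = 2.2500 m/s

at the boundary: (1/10)·v² + (9/50)·v + (-729/800) = 0
  disc = (9/50)² − 4·(1/10)·(-729/800) = 3969/10000 ; √disc = 63/100
  v_R = (−(9/50) + 63/100) / (2·(1/10)) = 9/4 m/s
check:
stop time T_s = (9/4)/5 = 0.4500 s
reaction-phase robot travel = 2.2500·0.1000 = 0.2250 m
braking distance = 2.2500²/(2·5.0000) = 0.5062 m
person approaches 0.4000·(0.1000+0.4500) = 0.2200 m
C+Z_d+Z_r = 0.1500+0.0600+0.1000 = 0.3100 m
sum ≈ 0.2250+0.5062+0.2200+0.3100 ≈ 1.2612 m = S ✓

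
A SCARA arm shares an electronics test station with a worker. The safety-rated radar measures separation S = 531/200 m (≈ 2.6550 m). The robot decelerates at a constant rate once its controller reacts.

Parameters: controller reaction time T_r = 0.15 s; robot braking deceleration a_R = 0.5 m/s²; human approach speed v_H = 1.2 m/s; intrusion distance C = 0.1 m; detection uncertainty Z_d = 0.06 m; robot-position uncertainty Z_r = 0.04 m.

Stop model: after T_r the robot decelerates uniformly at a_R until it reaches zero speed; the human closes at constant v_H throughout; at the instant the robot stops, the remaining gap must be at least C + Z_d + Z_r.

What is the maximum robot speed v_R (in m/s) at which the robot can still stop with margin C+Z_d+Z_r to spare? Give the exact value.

collect terms ⇒ (1)·v_R² + (51/20)·v_R + (-91/40) = 0
  disc = (51/20)² − 4·(1)·(-91/40) = 6241/400 ; √disc = 79/20
  v_R = (−(51/20) + 79/20) / (2·(1)) = 7/10 m/s
check:
T_s = v_R/a_R = (7/10)/(1/2) = 1.4000 s
robot covers v_R·T_r = 0.7000·0.1500 = 0.1050 m before braking
braking distance = 0.7000²/(2·0.5000) = 0.4900 m
human closes 1.2000·1.5500 = 1.8600 m
C+Z_d+Z_r = 0.1000+0.0600+0.0400 = 0.2000 m
sum ≈ 0.1050+0.4900+1.8600+0.2000 ≈ 2.6550 m = S ✓

v_R_max = 7/10 m/s = 0.7000 m/s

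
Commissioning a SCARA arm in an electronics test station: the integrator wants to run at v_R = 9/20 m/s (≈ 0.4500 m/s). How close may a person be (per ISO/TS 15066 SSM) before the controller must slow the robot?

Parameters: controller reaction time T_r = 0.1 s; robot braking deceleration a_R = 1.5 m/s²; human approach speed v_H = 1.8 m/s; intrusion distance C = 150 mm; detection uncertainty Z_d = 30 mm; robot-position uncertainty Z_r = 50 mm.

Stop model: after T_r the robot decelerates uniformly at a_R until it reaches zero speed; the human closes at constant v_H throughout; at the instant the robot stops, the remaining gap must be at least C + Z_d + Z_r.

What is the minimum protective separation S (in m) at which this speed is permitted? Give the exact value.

stop time T_s = (9/20)/(3/2) = 0.3000 s
robot covers v_R·T_r = 0.4500·0.1000 = 0.0450 m before braking
robot under decel: 0.4500²/(2·1.5000) = 0.0675 m
human closes 1.8000·0.4000 = 0.7200 m
residual clearance needed = 0.1500+0.0300+0.0500 = 0.2300 m
S_min ≈ 0.0450+0.0675+0.7200+0.2300  ⇒  S_min = 17/16 m

S_min = 17/16 m = 1.0625 m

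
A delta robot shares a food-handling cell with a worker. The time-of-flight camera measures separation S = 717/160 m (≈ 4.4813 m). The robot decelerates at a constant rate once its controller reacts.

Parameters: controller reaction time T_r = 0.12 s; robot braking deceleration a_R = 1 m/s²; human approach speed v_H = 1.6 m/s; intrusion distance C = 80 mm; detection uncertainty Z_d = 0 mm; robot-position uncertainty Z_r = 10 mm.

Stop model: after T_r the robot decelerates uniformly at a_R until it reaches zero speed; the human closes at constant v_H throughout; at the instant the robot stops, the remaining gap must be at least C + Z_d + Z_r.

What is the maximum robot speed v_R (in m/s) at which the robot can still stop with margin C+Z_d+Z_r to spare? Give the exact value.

v_R_max = 33/20 m/s = 1.6500 m/s

at the boundary: (1/2)·v² + (43/25)·v + (-16797/4000) = 0
  disc = (43/25)² − 4·(1/2)·(-16797/4000) = 113569/10000 ; √disc = 337/100
  v_R = (−(43/25) + 337/100) / (2·(1/2)) = 33/20 m/s
check:
T_s = v_R/a_R = (33/20)/1 = 1.6500 s
robot in T_r: 1.6500·0.1200 = 0.1980 m
robot under decel: 1.6500²/(2·1.0000) = 1.3613 m
human over T_r+T_s: 1.6000·(0.1200+1.6500) = 2.8320 m
residual clearance needed = 0.0800+0.0000+0.0100 = 0.0900 m
sum ≈ 0.1980+1.3613+2.8320+0.0900 ≈ 4.4813 m = S ✓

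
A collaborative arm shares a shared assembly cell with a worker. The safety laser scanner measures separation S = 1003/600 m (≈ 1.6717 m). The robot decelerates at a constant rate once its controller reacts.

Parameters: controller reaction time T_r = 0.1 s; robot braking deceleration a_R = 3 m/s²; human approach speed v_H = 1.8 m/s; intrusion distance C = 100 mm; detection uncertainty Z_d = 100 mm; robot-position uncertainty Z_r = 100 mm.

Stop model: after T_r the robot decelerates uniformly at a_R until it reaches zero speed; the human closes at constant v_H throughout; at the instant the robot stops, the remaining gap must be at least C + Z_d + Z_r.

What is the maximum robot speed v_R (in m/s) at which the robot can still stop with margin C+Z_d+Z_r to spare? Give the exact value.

collect terms ⇒ (1/6)·v_R² + (7/10)·v_R + (-143/120) = 0
  disc = (7/10)² − 4·(1/6)·(-143/120) = 289/225 ; √disc = 17/15
  v_R = (−(7/10) + 17/15) / (2·(1/6)) = 13/10 m/s
check:
braking lasts T_s = (13/10)/3 = 0.4333 s
robot in T_r: 1.3000·0.1000 = 0.1300 m
robot under decel: 1.3000²/(2·3.0000) = 0.2817 m
person approaches 1.8000·(0.1000+0.4333) = 0.9600 m
C+Z_d+Z_r = 0.1000+0.1000+0.1000 = 0.3000 m
sum ≈ 0.1300+0.2817+0.9600+0.3000 ≈ 1.6717 m = S ✓

v_R_max = 13/10 m/s = 1.3000 m/s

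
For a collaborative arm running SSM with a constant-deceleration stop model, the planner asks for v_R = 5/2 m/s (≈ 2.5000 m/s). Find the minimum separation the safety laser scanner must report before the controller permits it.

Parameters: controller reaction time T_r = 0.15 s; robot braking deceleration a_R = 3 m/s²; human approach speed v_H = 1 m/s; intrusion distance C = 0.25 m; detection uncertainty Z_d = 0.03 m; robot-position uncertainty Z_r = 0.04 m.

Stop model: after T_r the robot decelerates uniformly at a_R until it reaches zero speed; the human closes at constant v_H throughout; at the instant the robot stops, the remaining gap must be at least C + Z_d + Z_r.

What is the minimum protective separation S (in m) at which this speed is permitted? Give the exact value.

S_min = 68/25 m = 2.7200 m

stop time T_s = (5/2)/3 = 0.8333 s
robot in T_r: 2.5000·0.1500 = 0.3750 m
braking distance = 2.5000²/(2·3.0000) = 1.0417 m
person approaches 1.0000·(0.1500+0.8333) = 0.9833 m
residual clearance needed = 0.2500+0.0300+0.0400 = 0.3200 m
S_min ≈ 0.3750+1.0417+0.9833+0.3200  ⇒  S_min = 68/25 m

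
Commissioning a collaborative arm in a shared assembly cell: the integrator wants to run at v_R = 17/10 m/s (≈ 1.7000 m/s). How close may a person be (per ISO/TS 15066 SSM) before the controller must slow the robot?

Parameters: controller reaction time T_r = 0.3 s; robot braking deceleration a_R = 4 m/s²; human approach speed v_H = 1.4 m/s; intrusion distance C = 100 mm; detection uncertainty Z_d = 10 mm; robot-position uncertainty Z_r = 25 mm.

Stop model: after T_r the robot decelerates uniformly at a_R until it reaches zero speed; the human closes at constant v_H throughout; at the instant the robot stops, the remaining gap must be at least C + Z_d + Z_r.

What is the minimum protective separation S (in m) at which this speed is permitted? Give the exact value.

S_min = 1617/800 m = 2.0213 m

stop time T_s = (17/10)/4 = 0.4250 s
robot in T_r: 1.7000·0.3000 = 0.5100 m
robot under decel: 1.7000²/(2·4.0000) = 0.3613 m
person approaches 1.4000·(0.3000+0.4250) = 1.0150 m
margins: 0.1000+0.0100+0.0250 = 0.1350 m
S_min ≈ 0.5100+0.3613+1.0150+0.1350  ⇒  S_min = 1617/800 m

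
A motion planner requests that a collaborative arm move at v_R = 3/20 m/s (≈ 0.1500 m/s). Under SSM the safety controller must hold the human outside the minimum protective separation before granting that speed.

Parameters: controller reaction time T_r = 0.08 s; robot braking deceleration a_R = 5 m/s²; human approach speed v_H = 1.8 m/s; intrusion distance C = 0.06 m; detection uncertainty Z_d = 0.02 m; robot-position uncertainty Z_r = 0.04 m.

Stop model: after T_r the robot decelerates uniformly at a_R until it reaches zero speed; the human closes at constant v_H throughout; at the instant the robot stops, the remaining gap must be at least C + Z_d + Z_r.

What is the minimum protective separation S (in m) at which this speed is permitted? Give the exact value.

S_min = 1329/4000 m = 0.3322 m

stop time T_s = (3/20)/5 = 0.0300 s
reaction-phase robot travel = 0.1500·0.0800 = 0.0120 m
robot under decel: 0.1500²/(2·5.0000) = 0.0022 m
human closes 1.8000·0.1100 = 0.1980 m
residual clearance needed = 0.0600+0.0200+0.0400 = 0.1200 m
S_min ≈ 0.0120+0.0022+0.1980+0.1200  ⇒  S_min = 1329/4000 m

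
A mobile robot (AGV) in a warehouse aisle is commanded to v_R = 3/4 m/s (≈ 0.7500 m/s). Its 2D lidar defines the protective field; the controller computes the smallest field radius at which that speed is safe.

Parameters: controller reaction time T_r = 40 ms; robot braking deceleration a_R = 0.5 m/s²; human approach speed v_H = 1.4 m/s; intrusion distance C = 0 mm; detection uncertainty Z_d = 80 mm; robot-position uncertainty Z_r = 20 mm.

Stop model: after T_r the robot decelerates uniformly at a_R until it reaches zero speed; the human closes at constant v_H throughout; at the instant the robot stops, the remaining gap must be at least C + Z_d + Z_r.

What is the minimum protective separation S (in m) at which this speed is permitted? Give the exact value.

T_s = v_R/a_R = (3/4)/(1/2) = 1.5000 s
robot in T_r: 0.7500·0.0400 = 0.0300 m
braking distance = 0.7500²/(2·0.5000) = 0.5625 m
human closes 1.4000·1.5400 = 2.1560 m
margins: 0.0000+0.0800+0.0200 = 0.1000 m
S_min ≈ 0.0300+0.5625+2.1560+0.1000  ⇒  S_min = 5697/2000 m

S_min = 5697/2000 m = 2.8485 m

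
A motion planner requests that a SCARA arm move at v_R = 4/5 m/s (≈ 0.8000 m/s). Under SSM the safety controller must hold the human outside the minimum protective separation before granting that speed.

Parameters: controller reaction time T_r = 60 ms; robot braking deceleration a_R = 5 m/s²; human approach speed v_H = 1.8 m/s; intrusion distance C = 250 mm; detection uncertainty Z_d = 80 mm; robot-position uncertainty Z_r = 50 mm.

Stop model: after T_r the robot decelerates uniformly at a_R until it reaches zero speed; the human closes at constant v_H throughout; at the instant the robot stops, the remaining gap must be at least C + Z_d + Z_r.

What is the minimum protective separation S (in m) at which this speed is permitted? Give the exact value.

S_min = 111/125 m = 0.8880 m

braking lasts T_s = (4/5)/5 = 0.1600 s
reaction-phase robot travel = 0.8000·0.0600 = 0.0480 m
braking distance = 0.8000²/(2·5.0000) = 0.0640 m
human over T_r+T_s: 1.8000·(0.0600+0.1600) = 0.3960 m
residual clearance needed = 0.2500+0.0800+0.0500 = 0.3800 m
S_min ≈ 0.0480+0.0640+0.3960+0.3800  ⇒  S_min = 111/125 m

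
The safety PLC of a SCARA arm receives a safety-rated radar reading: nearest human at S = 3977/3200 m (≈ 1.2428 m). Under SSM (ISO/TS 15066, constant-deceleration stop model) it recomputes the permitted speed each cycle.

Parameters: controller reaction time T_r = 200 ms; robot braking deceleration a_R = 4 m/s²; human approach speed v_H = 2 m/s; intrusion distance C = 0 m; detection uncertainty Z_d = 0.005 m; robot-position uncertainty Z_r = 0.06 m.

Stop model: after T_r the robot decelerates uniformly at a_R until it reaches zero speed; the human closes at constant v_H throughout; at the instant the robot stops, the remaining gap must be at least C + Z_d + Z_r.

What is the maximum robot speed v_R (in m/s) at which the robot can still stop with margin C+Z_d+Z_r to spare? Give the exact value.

quadratic (1/8)·v² + (7/10)·v + (-2489/3200) = 0
  disc = (7/10)² − 4·(1/8)·(-2489/3200) = 225/256 ; √disc = 15/16
  v_R = (−(7/10) + 15/16) / (2·(1/8)) = 19/20 m/s
check:
T_s = v_R/a_R = (19/20)/4 = 0.2375 s
robot in T_r: 0.9500·0.2000 = 0.1900 m
braking distance = 0.9500²/(2·4.0000) = 0.1128 m
person approaches 2.0000·(0.2000+0.2375) = 0.8750 m
residual clearance needed = 0.0000+0.0050+0.0600 = 0.0650 m
sum ≈ 0.1900+0.1128+0.8750+0.0650 ≈ 1.2428 m = S ✓

v_R_max = 19/20 m/s = 0.9500 m/s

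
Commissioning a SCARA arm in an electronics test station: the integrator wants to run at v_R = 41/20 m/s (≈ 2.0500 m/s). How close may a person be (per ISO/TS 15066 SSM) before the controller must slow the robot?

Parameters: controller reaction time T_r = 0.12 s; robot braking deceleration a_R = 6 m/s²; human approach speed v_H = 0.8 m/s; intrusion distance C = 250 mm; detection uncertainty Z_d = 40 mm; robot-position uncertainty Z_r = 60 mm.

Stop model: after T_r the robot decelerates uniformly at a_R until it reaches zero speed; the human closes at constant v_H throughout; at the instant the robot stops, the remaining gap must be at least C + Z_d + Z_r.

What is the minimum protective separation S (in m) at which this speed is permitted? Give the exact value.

stop time T_s = (41/20)/6 = 0.3417 s
robot in T_r: 2.0500·0.1200 = 0.2460 m
robot under decel: 2.0500²/(2·6.0000) = 0.3502 m
human over T_r+T_s: 0.8000·(0.1200+0.3417) = 0.3693 m
residual clearance needed = 0.2500+0.0400+0.0600 = 0.3500 m
S_min ≈ 0.2460+0.3502+0.3693+0.3500  ⇒  S_min = 31573/24000 m

S_min = 31573/24000 m = 1.3155 m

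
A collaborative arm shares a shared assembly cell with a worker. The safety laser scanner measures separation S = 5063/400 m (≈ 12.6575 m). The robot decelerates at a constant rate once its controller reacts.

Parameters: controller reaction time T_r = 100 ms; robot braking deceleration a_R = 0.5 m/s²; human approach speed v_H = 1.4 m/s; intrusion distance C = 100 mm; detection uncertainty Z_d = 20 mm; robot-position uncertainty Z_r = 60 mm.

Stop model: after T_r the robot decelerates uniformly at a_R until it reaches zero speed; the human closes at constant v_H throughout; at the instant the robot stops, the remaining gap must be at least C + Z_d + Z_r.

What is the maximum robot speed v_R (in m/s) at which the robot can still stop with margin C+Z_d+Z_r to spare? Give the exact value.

v_R_max = 47/20 m/s = 2.3500 m/s

quadratic (1)·v² + (29/10)·v + (-987/80) = 0
  disc = (29/10)² − 4·(1)·(-987/80) = 1444/25 ; √disc = 38/5
  v_R = (−(29/10) + 38/5) / (2·(1)) = 47/20 m/s
check:
T_s = v_R/a_R = (47/20)/(1/2) = 4.7000 s
robot covers v_R·T_r = 2.3500·0.1000 = 0.2350 m before braking
robot under decel: 2.3500²/(2·0.5000) = 5.5225 m
human over T_r+T_s: 1.4000·(0.1000+4.7000) = 6.7200 m
residual clearance needed = 0.1000+0.0200+0.0600 = 0.1800 m
sum ≈ 0.2350+5.5225+6.7200+0.1800 ≈ 12.6575 m = S ✓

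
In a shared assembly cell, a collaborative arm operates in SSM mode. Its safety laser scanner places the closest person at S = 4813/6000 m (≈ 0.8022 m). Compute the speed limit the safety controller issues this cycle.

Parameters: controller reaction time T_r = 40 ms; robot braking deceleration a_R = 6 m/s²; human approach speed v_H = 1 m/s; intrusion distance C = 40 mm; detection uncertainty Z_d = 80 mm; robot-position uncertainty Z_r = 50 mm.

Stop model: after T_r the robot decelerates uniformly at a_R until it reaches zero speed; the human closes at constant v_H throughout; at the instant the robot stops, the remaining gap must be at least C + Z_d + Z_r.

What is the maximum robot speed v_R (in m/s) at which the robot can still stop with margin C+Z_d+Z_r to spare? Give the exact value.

v_R_max = 17/10 m/s = 1.7000 m/s

collect terms ⇒ (1/12)·v_R² + (31/150)·v_R + (-3553/6000) = 0
  disc = (31/150)² − 4·(1/12)·(-3553/6000) = 2401/10000 ; √disc = 49/100
  v_R = (−(31/150) + 49/100) / (2·(1/12)) = 17/10 m/s
check:
T_s = v_R/a_R = (17/10)/6 = 0.2833 s
robot covers v_R·T_r = 1.7000·0.0400 = 0.0680 m before braking
robot under decel: 1.7000²/(2·6.0000) = 0.2408 m
human closes 1.0000·0.3233 = 0.3233 m
margins: 0.0400+0.0800+0.0500 = 0.1700 m
sum ≈ 0.0680+0.2408+0.3233+0.1700 ≈ 0.8022 m = S ✓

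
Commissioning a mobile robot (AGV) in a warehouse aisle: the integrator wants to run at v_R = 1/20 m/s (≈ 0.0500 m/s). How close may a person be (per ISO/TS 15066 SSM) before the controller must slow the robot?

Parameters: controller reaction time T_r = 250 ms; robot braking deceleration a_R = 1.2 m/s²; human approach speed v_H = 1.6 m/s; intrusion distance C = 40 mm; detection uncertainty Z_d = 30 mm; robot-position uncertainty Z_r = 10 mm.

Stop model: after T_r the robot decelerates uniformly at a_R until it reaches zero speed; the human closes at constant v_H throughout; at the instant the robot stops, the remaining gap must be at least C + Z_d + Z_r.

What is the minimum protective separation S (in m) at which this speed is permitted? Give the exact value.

S_min = 2689/4800 m = 0.5602 m

stop time T_s = (1/20)/(6/5) = 0.0417 s
reaction-phase robot travel = 0.0500·0.2500 = 0.0125 m
robot covers 0.0500·0.0417 − ½·1.2000·0.0417² = 0.0010 m while stopping
person approaches 1.6000·(0.2500+0.0417) = 0.4667 m
residual clearance needed = 0.0400+0.0300+0.0100 = 0.0800 m
S_min ≈ 0.0125+0.0010+0.4667+0.0800  ⇒  S_min = 2689/4800 m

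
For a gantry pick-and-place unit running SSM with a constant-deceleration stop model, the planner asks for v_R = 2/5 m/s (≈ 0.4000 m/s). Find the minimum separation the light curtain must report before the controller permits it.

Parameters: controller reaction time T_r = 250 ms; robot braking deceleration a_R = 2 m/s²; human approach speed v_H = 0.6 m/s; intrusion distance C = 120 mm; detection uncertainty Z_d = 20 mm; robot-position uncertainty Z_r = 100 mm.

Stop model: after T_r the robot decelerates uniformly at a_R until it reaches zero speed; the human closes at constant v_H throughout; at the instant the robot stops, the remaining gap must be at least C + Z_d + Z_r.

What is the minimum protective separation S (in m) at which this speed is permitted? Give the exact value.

braking lasts T_s = (2/5)/2 = 0.2000 s
robot covers v_R·T_r = 0.4000·0.2500 = 0.1000 m before braking
robot under decel: 0.4000²/(2·2.0000) = 0.0400 m
human closes 0.6000·0.4500 = 0.2700 m
residual clearance needed = 0.1200+0.0200+0.1000 = 0.2400 m
S_min ≈ 0.1000+0.0400+0.2700+0.2400  ⇒  S_min = 13/20 m

S_min = 13/20 m = 0.6500 m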